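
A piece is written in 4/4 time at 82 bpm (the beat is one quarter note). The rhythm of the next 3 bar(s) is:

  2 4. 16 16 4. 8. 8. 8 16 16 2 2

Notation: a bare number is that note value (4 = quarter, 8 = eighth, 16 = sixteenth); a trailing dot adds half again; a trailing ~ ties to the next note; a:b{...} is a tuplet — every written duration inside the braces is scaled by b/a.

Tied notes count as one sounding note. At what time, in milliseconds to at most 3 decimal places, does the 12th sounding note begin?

1. 0.0ms @ 0 + 1463.415ms (2)
2. 1463.415ms @ 2 + 1097.561ms (3/2)
3. 2560.976ms @ 7/2 + 182.927ms (1/4)
4. 2743.902ms @ 15/4 + 182.927ms (1/4)
5. 2926.829ms @ 4 + 1097.561ms (3/2)
6. 4024.39ms @ 11/2 + 548.78ms (3/4)
7. 4573.171ms @ 25/4 + 548.78ms (3/4)
8. 5121.951ms @ 7 + 365.854ms (1/2)
9. 5487.805ms @ 15/2 + 182.927ms (1/4)
10. 5670.732ms @ 31/4 + 182.927ms (1/4)
11. 5853.659ms @ 8 + 1463.415ms (2)
12. 7317.073ms @ 10 + 1463.415ms (2)

note 12 onset = 10b = 7317.073ms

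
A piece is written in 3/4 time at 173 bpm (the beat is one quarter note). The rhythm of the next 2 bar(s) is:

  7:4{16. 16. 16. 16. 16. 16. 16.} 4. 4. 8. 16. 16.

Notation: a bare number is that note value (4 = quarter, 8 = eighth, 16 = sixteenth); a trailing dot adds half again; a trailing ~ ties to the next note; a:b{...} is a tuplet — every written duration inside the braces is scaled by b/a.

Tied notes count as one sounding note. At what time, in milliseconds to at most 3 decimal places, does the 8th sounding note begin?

1. 0.0ms @ 0 + 74.319ms (3/14)
2. 74.319ms @ 3/14 + 74.319ms (3/14)
3. 148.637ms @ 3/7 + 74.319ms (3/14)
4. 222.956ms @ 9/14 + 74.319ms (3/14)
5. 297.275ms @ 6/7 + 74.319ms (3/14)
6. 371.594ms @ 15/14 + 74.319ms (3/14)
7. 445.912ms @ 9/7 + 74.319ms (3/14)
8. 520.231ms @ 3/2 + 520.231ms (3/2)
9. 1040.462ms @ 3 + 520.231ms (3/2)
10. 1560.694ms @ 9/2 + 260.116ms (3/4)
11. 1820.809ms @ 21/4 + 130.058ms (3/8)
12. 1950.867ms @ 45/8 + 130.058ms (3/8)

note 8 onset = 3/2b = 520.231ms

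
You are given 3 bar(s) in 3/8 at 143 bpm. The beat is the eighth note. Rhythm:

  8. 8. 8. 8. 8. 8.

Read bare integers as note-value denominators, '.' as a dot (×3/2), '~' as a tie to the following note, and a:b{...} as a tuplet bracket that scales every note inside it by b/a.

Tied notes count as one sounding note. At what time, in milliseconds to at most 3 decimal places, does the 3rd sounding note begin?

note 3 onset = 3b = 1258.741ms

1. 0.0ms @ 0 + 629.371ms (3/2)
2. 629.371ms @ 3/2 + 629.371ms (3/2)
3. 1258.741ms @ 3 + 629.371ms (3/2)
4. 1888.112ms @ 9/2 + 629.371ms (3/2)
5. 2517.483ms @ 6 + 629.371ms (3/2)
6. 3146.853ms @ 15/2 + 629.371ms (3/2)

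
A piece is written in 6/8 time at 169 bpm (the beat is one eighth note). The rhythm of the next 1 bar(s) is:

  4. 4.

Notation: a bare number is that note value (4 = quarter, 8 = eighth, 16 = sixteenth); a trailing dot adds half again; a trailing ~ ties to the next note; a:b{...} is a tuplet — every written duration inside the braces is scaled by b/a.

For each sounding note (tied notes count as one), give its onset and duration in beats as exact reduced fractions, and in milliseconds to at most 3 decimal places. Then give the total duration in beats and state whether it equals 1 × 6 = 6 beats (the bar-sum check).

1) 0.0ms=0b +1065.089ms=3b
2) 1065.089ms=3b +1065.089ms=3b
Σ=6b of 6 (169bpm 6/8) — PASS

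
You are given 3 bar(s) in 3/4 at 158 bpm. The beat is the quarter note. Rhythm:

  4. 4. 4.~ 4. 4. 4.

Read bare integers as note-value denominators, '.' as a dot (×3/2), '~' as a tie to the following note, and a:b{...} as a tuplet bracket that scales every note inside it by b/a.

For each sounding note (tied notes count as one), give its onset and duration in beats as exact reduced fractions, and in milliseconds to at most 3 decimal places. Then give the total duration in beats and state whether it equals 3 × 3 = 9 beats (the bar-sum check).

1) 0.0ms=0b +569.62ms=3/2b
2) 569.62ms=3/2b +569.62ms=3/2b
3) 1139.241ms=3b +1139.241ms=3b
4) 2278.481ms=6b +569.62ms=3/2b
5) 2848.101ms=15/2b +569.62ms=3/2b
Σ=9b of 9 (158bpm 3/4) — PASS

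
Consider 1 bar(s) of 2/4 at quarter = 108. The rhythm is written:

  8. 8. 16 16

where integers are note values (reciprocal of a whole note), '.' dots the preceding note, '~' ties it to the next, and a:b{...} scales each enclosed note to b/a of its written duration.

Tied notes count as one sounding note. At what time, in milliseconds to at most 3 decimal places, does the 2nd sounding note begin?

1. 0.0ms @ 0 + 416.667ms (3/4)
2. 416.667ms @ 3/4 + 416.667ms (3/4)
3. 833.333ms @ 3/2 + 138.889ms (1/4)
4. 972.222ms @ 7/4 + 138.889ms (1/4)

note 2 onset = 3/4b = 416.667ms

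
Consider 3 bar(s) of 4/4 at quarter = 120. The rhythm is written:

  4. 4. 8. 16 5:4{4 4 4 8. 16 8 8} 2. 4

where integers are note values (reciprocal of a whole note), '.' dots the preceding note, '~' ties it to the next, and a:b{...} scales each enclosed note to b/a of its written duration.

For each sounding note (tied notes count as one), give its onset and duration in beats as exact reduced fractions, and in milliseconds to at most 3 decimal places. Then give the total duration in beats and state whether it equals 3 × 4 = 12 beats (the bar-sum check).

1) 0.0ms=0b +750.0ms=3/2b
2) 750.0ms=3/2b +750.0ms=3/2b
3) 1500.0ms=3b +375.0ms=3/4b
4) 1875.0ms=15/4b +125.0ms=1/4b
5) 2000.0ms=4b +400.0ms=4/5b
6) 2400.0ms=24/5b +400.0ms=4/5b
7) 2800.0ms=28/5b +400.0ms=4/5b
8) 3200.0ms=32/5b +300.0ms=3/5b
9) 3500.0ms=7b +100.0ms=1/5b
10) 3600.0ms=36/5b +200.0ms=2/5b
11) 3800.0ms=38/5b +200.0ms=2/5b
12) 4000.0ms=8b +1500.0ms=3b
13) 5500.0ms=11b +500.0ms=1b
Σ=12b of 12 (120bpm 4/4) — PASS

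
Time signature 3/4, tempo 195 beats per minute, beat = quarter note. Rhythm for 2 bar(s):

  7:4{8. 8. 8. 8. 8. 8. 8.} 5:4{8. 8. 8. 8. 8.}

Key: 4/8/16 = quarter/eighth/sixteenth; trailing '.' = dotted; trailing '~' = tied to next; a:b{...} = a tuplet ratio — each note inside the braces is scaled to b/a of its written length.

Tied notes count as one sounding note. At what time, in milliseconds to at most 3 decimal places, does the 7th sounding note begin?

1. 0.0ms @ 0 + 131.868ms (3/7)
2. 131.868ms @ 3/7 + 131.868ms (3/7)
3. 263.736ms @ 6/7 + 131.868ms (3/7)
4. 395.604ms @ 9/7 + 131.868ms (3/7)
5. 527.473ms @ 12/7 + 131.868ms (3/7)
6. 659.341ms @ 15/7 + 131.868ms (3/7)
7. 791.209ms @ 18/7 + 131.868ms (3/7)
8. 923.077ms @ 3 + 184.615ms (3/5)
9. 1107.692ms @ 18/5 + 184.615ms (3/5)
10. 1292.308ms @ 21/5 + 184.615ms (3/5)
11. 1476.923ms @ 24/5 + 184.615ms (3/5)
12. 1661.538ms @ 27/5 + 184.615ms (3/5)

note 7 onset = 18/7b = 791.209ms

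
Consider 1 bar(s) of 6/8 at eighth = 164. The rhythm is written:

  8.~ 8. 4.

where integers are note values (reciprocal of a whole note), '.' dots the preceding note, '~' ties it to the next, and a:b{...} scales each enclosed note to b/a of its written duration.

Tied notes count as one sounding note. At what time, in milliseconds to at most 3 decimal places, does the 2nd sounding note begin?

1. 0.0ms @ 0 + 1097.561ms (3)
2. 1097.561ms @ 3 + 1097.561ms (3)

note 2 onset = 3b = 1097.561ms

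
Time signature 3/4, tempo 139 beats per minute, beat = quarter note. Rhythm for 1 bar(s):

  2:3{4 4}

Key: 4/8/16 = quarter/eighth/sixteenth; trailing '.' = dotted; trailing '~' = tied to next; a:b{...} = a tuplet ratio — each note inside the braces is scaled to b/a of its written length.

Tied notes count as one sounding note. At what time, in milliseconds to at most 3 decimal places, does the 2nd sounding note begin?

1. 0.0ms @ 0 + 647.482ms (3/2)
2. 647.482ms @ 3/2 + 647.482ms (3/2)

note 2 onset = 3/2b = 647.482ms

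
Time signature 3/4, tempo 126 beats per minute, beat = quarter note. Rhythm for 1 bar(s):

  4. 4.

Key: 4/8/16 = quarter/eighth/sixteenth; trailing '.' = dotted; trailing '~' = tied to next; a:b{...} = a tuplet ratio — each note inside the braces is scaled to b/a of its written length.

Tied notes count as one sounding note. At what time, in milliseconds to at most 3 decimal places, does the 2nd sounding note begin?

1. 0.0ms @ 0 + 714.286ms (3/2)
2. 714.286ms @ 3/2 + 714.286ms (3/2)

note 2 onset = 3/2b = 714.286ms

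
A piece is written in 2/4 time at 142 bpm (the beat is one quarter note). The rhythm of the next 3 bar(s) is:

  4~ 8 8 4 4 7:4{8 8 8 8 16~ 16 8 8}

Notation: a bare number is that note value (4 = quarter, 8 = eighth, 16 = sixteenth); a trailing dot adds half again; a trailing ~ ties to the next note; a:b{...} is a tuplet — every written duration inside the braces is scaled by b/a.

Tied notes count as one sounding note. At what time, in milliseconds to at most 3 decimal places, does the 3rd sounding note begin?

note 3 onset = 2b = 845.07ms

1. 0.0ms @ 0 + 633.803ms (3/2)
2. 633.803ms @ 3/2 + 211.268ms (1/2)
3. 845.07ms @ 2 + 422.535ms (1)
4. 1267.606ms @ 3 + 422.535ms (1)
5. 1690.141ms @ 4 + 120.724ms (2/7)
6. 1810.865ms @ 30/7 + 120.724ms (2/7)
7. 1931.59ms @ 32/7 + 120.724ms (2/7)
8. 2052.314ms @ 34/7 + 120.724ms (2/7)
9. 2173.038ms @ 36/7 + 120.724ms (2/7)
10. 2293.763ms @ 38/7 + 120.724ms (2/7)
11. 2414.487ms @ 40/7 + 120.724ms (2/7)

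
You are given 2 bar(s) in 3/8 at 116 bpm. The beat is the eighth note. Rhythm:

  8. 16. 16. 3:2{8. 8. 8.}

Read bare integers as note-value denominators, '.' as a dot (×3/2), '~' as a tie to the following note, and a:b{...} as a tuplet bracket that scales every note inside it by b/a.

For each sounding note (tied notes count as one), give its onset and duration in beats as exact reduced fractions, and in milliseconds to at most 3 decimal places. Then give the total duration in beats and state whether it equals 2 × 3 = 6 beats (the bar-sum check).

1) 0.0ms=0b +775.862ms=3/2b
2) 775.862ms=3/2b +387.931ms=3/4b
3) 1163.793ms=9/4b +387.931ms=3/4b
4) 1551.724ms=3b +517.241ms=1b
5) 2068.966ms=4b +517.241ms=1b
6) 2586.207ms=5b +517.241ms=1b
Σ=6b of 6 (116bpm 3/8) — PASS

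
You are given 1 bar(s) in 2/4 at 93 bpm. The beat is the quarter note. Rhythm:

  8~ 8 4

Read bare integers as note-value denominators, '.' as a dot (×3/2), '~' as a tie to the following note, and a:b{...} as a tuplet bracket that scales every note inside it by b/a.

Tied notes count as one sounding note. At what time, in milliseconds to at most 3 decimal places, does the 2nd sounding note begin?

1. 0.0ms @ 0 + 645.161ms (1)
2. 645.161ms @ 1 + 645.161ms (1)

note 2 onset = 1b = 645.161ms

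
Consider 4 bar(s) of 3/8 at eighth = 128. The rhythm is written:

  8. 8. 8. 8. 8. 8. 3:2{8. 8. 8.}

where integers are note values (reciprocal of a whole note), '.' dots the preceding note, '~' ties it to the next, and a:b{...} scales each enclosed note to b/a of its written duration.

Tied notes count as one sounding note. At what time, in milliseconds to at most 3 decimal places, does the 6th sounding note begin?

1. 0.0ms @ 0 + 703.125ms (3/2)
2. 703.125ms @ 3/2 + 703.125ms (3/2)
3. 1406.25ms @ 3 + 703.125ms (3/2)
4. 2109.375ms @ 9/2 + 703.125ms (3/2)
5. 2812.5ms @ 6 + 703.125ms (3/2)
6. 3515.625ms @ 15/2 + 703.125ms (3/2)
7. 4218.75ms @ 9 + 468.75ms (1)
8. 4687.5ms @ 10 + 468.75ms (1)
9. 5156.25ms @ 11 + 468.75ms (1)

note 6 onset = 15/2b = 3515.625ms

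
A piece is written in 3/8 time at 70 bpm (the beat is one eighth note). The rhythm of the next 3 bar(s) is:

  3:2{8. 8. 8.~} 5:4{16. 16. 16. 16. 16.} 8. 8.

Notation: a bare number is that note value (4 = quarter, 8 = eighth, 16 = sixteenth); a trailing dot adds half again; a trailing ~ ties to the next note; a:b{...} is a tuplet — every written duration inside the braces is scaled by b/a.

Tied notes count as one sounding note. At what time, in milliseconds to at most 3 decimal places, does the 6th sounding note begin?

1. 0.0ms @ 0 + 857.143ms (1)
2. 857.143ms @ 1 + 857.143ms (1)
3. 1714.286ms @ 2 + 1371.429ms (8/5)
4. 3085.714ms @ 18/5 + 514.286ms (3/5)
5. 3600.0ms @ 21/5 + 514.286ms (3/5)
6. 4114.286ms @ 24/5 + 514.286ms (3/5)
7. 4628.571ms @ 27/5 + 514.286ms (3/5)
8. 5142.857ms @ 6 + 1285.714ms (3/2)
9. 6428.571ms @ 15/2 + 1285.714ms (3/2)

note 6 onset = 24/5b = 4114.286ms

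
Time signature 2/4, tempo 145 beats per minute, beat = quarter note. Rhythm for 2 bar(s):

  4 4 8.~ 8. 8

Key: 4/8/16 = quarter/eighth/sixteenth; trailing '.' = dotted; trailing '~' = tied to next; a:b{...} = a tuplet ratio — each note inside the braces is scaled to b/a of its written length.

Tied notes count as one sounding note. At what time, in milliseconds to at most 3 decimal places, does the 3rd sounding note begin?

note 3 onset = 2b = 827.586ms

1. 0.0ms @ 0 + 413.793ms (1)
2. 413.793ms @ 1 + 413.793ms (1)
3. 827.586ms @ 2 + 620.69ms (3/2)
4. 1448.276ms @ 7/2 + 206.897ms (1/2)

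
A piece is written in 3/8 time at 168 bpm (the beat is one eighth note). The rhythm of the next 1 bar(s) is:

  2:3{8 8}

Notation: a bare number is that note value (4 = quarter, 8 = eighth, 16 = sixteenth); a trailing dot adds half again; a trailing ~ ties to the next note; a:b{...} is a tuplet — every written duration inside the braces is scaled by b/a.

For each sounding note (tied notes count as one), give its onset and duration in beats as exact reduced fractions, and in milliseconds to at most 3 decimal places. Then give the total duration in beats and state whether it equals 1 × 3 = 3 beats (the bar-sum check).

1) 0.0ms=0b +535.714ms=3/2b
2) 535.714ms=3/2b +535.714ms=3/2b
Σ=3b of 3 (168bpm 3/8) — PASS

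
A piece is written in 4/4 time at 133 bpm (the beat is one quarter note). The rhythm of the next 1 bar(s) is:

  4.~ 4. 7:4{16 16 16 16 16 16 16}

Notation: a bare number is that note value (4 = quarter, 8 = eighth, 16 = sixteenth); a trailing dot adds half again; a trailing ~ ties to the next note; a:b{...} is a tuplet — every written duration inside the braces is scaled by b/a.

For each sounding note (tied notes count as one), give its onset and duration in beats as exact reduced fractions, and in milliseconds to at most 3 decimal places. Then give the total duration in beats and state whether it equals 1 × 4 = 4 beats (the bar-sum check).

1) 0.0ms=0b +1353.383ms=3b
2) 1353.383ms=3b +64.447ms=1/7b
3) 1417.83ms=22/7b +64.447ms=1/7b
4) 1482.277ms=23/7b +64.447ms=1/7b
5) 1546.724ms=24/7b +64.447ms=1/7b
6) 1611.171ms=25/7b +64.447ms=1/7b
7) 1675.618ms=26/7b +64.447ms=1/7b
8) 1740.064ms=27/7b +64.447ms=1/7b
Σ=4b of 4 (133bpm 4/4) — PASS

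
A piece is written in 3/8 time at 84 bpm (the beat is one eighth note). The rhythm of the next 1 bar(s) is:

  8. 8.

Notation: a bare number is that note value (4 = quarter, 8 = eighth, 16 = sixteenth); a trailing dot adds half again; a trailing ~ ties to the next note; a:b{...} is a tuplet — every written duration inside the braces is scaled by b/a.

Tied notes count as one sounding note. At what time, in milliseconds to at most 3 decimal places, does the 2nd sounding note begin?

1. 0.0ms @ 0 + 1071.429ms (3/2)
2. 1071.429ms @ 3/2 + 1071.429ms (3/2)

note 2 onset = 3/2b = 1071.429ms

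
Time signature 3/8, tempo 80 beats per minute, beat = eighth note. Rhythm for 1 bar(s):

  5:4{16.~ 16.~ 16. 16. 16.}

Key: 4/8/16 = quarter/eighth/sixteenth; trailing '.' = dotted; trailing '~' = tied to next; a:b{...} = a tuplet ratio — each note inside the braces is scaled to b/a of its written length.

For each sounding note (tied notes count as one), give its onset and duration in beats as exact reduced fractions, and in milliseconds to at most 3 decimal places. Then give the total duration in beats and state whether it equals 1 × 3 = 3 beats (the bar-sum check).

1) 0.0ms=0b +1350.0ms=9/5b
2) 1350.0ms=9/5b +450.0ms=3/5b
3) 1800.0ms=12/5b +450.0ms=3/5b
Σ=3b of 3 (80bpm 3/8) — PASS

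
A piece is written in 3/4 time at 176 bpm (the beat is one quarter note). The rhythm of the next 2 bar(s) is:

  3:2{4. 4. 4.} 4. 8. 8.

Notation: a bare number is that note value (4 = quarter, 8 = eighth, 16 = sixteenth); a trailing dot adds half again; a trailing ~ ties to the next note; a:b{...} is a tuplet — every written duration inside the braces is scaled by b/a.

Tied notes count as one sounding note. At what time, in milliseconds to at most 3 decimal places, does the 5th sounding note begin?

note 5 onset = 9/2b = 1534.091ms

1. 0.0ms @ 0 + 340.909ms (1)
2. 340.909ms @ 1 + 340.909ms (1)
3. 681.818ms @ 2 + 340.909ms (1)
4. 1022.727ms @ 3 + 511.364ms (3/2)
5. 1534.091ms @ 9/2 + 255.682ms (3/4)
6. 1789.773ms @ 21/4 + 255.682ms (3/4)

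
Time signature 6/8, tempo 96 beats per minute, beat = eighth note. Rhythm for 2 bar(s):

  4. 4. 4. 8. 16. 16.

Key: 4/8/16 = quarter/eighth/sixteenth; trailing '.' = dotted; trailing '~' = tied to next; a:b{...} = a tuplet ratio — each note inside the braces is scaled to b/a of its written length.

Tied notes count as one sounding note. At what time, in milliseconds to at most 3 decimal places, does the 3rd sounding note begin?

note 3 onset = 6b = 3750.0ms

1. 0.0ms @ 0 + 1875.0ms (3)
2. 1875.0ms @ 3 + 1875.0ms (3)
3. 3750.0ms @ 6 + 1875.0ms (3)
4. 5625.0ms @ 9 + 937.5ms (3/2)
5. 6562.5ms @ 21/2 + 468.75ms (3/4)
6. 7031.25ms @ 45/4 + 468.75ms (3/4)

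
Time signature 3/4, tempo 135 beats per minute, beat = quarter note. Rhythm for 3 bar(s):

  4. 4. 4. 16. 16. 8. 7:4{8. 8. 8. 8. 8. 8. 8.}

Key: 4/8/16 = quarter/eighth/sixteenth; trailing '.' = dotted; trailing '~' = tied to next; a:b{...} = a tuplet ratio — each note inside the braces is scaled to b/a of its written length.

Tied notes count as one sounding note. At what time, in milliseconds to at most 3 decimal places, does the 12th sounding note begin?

note 12 onset = 57/7b = 3619.048ms

1. 0.0ms @ 0 + 666.667ms (3/2)
2. 666.667ms @ 3/2 + 666.667ms (3/2)
3. 1333.333ms @ 3 + 666.667ms (3/2)
4. 2000.0ms @ 9/2 + 166.667ms (3/8)
5. 2166.667ms @ 39/8 + 166.667ms (3/8)
6. 2333.333ms @ 21/4 + 333.333ms (3/4)
7. 2666.667ms @ 6 + 190.476ms (3/7)
8. 2857.143ms @ 45/7 + 190.476ms (3/7)
9. 3047.619ms @ 48/7 + 190.476ms (3/7)
10. 3238.095ms @ 51/7 + 190.476ms (3/7)
11. 3428.571ms @ 54/7 + 190.476ms (3/7)
12. 3619.048ms @ 57/7 + 190.476ms (3/7)
13. 3809.524ms @ 60/7 + 190.476ms (3/7)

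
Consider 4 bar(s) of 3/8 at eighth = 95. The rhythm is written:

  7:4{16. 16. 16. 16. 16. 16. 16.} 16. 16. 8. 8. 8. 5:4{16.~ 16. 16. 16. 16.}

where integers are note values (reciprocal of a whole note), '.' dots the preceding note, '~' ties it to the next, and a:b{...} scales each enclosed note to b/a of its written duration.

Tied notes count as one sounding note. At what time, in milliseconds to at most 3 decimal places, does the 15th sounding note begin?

1. 0.0ms @ 0 + 270.677ms (3/7)
2. 270.677ms @ 3/7 + 270.677ms (3/7)
3. 541.353ms @ 6/7 + 270.677ms (3/7)
4. 812.03ms @ 9/7 + 270.677ms (3/7)
5. 1082.707ms @ 12/7 + 270.677ms (3/7)
6. 1353.383ms @ 15/7 + 270.677ms (3/7)
7. 1624.06ms @ 18/7 + 270.677ms (3/7)
8. 1894.737ms @ 3 + 473.684ms (3/4)
9. 2368.421ms @ 15/4 + 473.684ms (3/4)
10. 2842.105ms @ 9/2 + 947.368ms (3/2)
11. 3789.474ms @ 6 + 947.368ms (3/2)
12. 4736.842ms @ 15/2 + 947.368ms (3/2)
13. 5684.211ms @ 9 + 757.895ms (6/5)
14. 6442.105ms @ 51/5 + 378.947ms (3/5)
15. 6821.053ms @ 54/5 + 378.947ms (3/5)
16. 7200.0ms @ 57/5 + 378.947ms (3/5)

note 15 onset = 54/5b = 6821.053ms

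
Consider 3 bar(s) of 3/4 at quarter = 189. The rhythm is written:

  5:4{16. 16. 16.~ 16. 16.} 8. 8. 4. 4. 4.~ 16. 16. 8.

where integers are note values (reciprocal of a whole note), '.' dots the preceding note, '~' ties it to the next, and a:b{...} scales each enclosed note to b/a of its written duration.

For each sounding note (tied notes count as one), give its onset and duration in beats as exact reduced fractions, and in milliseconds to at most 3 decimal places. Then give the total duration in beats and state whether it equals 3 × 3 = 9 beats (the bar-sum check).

1) 0.0ms=0b +95.238ms=3/10b
2) 95.238ms=3/10b +95.238ms=3/10b
3) 190.476ms=3/5b +190.476ms=3/5b
4) 380.952ms=6/5b +95.238ms=3/10b
5) 476.19ms=3/2b +238.095ms=3/4b
6) 714.286ms=9/4b +238.095ms=3/4b
7) 952.381ms=3b +476.19ms=3/2b
8) 1428.571ms=9/2b +476.19ms=3/2b
9) 1904.762ms=6b +595.238ms=15/8b
10) 2500.0ms=63/8b +119.048ms=3/8b
11) 2619.048ms=33/4b +238.095ms=3/4b
Σ=9b of 9 (189bpm 3/4) — PASS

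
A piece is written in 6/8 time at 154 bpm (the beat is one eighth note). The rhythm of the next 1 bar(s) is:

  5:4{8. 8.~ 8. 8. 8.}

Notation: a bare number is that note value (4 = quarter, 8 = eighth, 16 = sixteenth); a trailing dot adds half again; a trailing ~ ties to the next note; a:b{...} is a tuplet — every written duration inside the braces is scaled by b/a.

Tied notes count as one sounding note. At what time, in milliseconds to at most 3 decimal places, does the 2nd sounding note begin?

1. 0.0ms @ 0 + 467.532ms (6/5)
2. 467.532ms @ 6/5 + 935.065ms (12/5)
3. 1402.597ms @ 18/5 + 467.532ms (6/5)
4. 1870.13ms @ 24/5 + 467.532ms (6/5)

note 2 onset = 6/5b = 467.532ms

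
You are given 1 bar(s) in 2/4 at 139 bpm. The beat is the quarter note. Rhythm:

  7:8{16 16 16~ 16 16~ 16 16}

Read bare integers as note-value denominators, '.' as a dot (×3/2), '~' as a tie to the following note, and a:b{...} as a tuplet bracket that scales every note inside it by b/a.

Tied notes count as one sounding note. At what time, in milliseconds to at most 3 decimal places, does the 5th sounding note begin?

1. 0.0ms @ 0 + 123.33ms (2/7)
2. 123.33ms @ 2/7 + 123.33ms (2/7)
3. 246.66ms @ 4/7 + 246.66ms (4/7)
4. 493.32ms @ 8/7 + 246.66ms (4/7)
5. 739.979ms @ 12/7 + 123.33ms (2/7)

note 5 onset = 12/7b = 739.979ms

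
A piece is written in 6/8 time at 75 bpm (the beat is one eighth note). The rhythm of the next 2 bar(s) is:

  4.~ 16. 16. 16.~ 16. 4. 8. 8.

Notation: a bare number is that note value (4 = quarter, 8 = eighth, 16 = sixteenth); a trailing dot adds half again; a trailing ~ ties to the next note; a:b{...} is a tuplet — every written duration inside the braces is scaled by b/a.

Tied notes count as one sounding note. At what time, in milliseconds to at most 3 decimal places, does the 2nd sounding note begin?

1. 0.0ms @ 0 + 3000.0ms (15/4)
2. 3000.0ms @ 15/4 + 600.0ms (3/4)
3. 3600.0ms @ 9/2 + 1200.0ms (3/2)
4. 4800.0ms @ 6 + 2400.0ms (3)
5. 7200.0ms @ 9 + 1200.0ms (3/2)
6. 8400.0ms @ 21/2 + 1200.0ms (3/2)

note 2 onset = 15/4b = 3000.0ms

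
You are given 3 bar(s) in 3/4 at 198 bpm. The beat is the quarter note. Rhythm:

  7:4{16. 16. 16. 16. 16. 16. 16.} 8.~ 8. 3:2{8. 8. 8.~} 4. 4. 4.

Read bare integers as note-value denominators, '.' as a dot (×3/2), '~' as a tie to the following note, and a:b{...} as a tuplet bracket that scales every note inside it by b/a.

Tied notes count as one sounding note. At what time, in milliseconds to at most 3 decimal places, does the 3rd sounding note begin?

1. 0.0ms @ 0 + 64.935ms (3/14)
2. 64.935ms @ 3/14 + 64.935ms (3/14)
3. 129.87ms @ 3/7 + 64.935ms (3/14)
4. 194.805ms @ 9/14 + 64.935ms (3/14)
5. 259.74ms @ 6/7 + 64.935ms (3/14)
6. 324.675ms @ 15/14 + 64.935ms (3/14)
7. 389.61ms @ 9/7 + 64.935ms (3/14)
8. 454.545ms @ 3/2 + 454.545ms (3/2)
9. 909.091ms @ 3 + 151.515ms (1/2)
10. 1060.606ms @ 7/2 + 151.515ms (1/2)
11. 1212.121ms @ 4 + 606.061ms (2)
12. 1818.182ms @ 6 + 454.545ms (3/2)
13. 2272.727ms @ 15/2 + 454.545ms (3/2)

note 3 onset = 3/7b = 129.87ms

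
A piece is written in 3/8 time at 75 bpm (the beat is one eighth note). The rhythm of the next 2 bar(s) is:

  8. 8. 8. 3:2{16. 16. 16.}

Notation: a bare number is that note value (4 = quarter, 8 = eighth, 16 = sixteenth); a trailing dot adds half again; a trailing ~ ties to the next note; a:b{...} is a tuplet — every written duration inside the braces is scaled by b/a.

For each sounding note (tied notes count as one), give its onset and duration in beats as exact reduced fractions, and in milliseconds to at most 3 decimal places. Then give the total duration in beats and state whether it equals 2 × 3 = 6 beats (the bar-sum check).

1) 0.0ms=0b +1200.0ms=3/2b
2) 1200.0ms=3/2b +1200.0ms=3/2b
3) 2400.0ms=3b +1200.0ms=3/2b
4) 3600.0ms=9/2b +400.0ms=1/2b
5) 4000.0ms=5b +400.0ms=1/2b
6) 4400.0ms=11/2b +400.0ms=1/2b
Σ=6b of 6 (75bpm 3/8) — PASS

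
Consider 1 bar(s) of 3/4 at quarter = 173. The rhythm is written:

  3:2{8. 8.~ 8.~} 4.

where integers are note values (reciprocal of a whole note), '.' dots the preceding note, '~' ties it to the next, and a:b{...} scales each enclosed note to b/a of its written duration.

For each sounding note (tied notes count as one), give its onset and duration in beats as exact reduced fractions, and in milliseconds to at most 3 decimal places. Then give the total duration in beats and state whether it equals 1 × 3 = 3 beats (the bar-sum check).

1) 0.0ms=0b +173.41ms=1/2b
2) 173.41ms=1/2b +867.052ms=5/2b
Σ=3b of 3 (173bpm 3/4) — PASS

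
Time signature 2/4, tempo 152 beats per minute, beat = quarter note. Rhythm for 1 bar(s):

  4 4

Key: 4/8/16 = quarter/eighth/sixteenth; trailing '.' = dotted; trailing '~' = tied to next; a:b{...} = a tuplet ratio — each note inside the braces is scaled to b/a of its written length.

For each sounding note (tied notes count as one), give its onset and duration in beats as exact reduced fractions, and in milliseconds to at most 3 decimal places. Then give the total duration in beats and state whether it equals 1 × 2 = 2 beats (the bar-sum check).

1) 0.0ms=0b +394.737ms=1b
2) 394.737ms=1b +394.737ms=1b
Σ=2b of 2 (152bpm 2/4) — PASS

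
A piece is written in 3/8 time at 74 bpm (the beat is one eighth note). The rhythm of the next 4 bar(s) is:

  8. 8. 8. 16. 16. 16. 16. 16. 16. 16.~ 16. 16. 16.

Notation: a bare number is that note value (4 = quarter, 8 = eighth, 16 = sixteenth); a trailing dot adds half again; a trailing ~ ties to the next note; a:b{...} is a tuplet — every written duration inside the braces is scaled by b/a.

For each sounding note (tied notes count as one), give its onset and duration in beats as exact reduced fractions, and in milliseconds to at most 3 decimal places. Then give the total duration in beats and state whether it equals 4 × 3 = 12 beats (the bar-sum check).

1) 0.0ms=0b +1216.216ms=3/2b
2) 1216.216ms=3/2b +1216.216ms=3/2b
3) 2432.432ms=3b +1216.216ms=3/2b
4) 3648.649ms=9/2b +608.108ms=3/4b
5) 4256.757ms=21/4b +608.108ms=3/4b
6) 4864.865ms=6b +608.108ms=3/4b
7) 5472.973ms=27/4b +608.108ms=3/4b
8) 6081.081ms=15/2b +608.108ms=3/4b
9) 6689.189ms=33/4b +608.108ms=3/4b
10) 7297.297ms=9b +1216.216ms=3/2b
11) 8513.514ms=21/2b +608.108ms=3/4b
12) 9121.622ms=45/4b +608.108ms=3/4b
Σ=12b of 12 (74bpm 3/8) — PASS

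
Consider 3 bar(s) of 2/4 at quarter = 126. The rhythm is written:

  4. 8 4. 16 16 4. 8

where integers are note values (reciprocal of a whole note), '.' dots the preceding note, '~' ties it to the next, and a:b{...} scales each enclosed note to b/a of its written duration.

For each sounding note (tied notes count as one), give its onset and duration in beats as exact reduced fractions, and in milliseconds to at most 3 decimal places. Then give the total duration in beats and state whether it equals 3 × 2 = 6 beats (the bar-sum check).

1) 0.0ms=0b +714.286ms=3/2b
2) 714.286ms=3/2b +238.095ms=1/2b
3) 952.381ms=2b +714.286ms=3/2b
4) 1666.667ms=7/2b +119.048ms=1/4b
5) 1785.714ms=15/4b +119.048ms=1/4b
6) 1904.762ms=4b +714.286ms=3/2b
7) 2619.048ms=11/2b +238.095ms=1/2b
Σ=6b of 6 (126bpm 2/4) — PASS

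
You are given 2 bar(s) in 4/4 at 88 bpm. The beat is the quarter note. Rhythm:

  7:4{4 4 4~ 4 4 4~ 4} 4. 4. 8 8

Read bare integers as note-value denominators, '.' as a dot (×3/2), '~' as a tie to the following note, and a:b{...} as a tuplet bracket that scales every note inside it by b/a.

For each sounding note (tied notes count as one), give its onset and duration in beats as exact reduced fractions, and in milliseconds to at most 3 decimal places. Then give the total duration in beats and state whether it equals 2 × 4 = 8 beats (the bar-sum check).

1) 0.0ms=0b +389.61ms=4/7b
2) 389.61ms=4/7b +389.61ms=4/7b
3) 779.221ms=8/7b +779.221ms=8/7b
4) 1558.442ms=16/7b +389.61ms=4/7b
5) 1948.052ms=20/7b +779.221ms=8/7b
6) 2727.273ms=4b +1022.727ms=3/2b
7) 3750.0ms=11/2b +1022.727ms=3/2b
8) 4772.727ms=7b +340.909ms=1/2b
9) 5113.636ms=15/2b +340.909ms=1/2b
Σ=8b of 8 (88bpm 4/4) — PASS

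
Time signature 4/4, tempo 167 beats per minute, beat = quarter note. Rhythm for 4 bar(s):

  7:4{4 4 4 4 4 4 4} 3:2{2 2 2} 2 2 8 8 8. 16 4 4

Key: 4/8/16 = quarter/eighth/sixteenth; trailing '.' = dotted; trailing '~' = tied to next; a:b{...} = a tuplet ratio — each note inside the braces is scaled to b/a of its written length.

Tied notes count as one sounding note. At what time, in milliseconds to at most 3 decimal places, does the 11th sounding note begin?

1. 0.0ms @ 0 + 205.304ms (4/7)
2. 205.304ms @ 4/7 + 205.304ms (4/7)
3. 410.607ms @ 8/7 + 205.304ms (4/7)
4. 615.911ms @ 12/7 + 205.304ms (4/7)
5. 821.215ms @ 16/7 + 205.304ms (4/7)
6. 1026.518ms @ 20/7 + 205.304ms (4/7)
7. 1231.822ms @ 24/7 + 205.304ms (4/7)
8. 1437.126ms @ 4 + 479.042ms (4/3)
9. 1916.168ms @ 16/3 + 479.042ms (4/3)
10. 2395.21ms @ 20/3 + 479.042ms (4/3)
11. 2874.251ms @ 8 + 718.563ms (2)
12. 3592.814ms @ 10 + 718.563ms (2)
13. 4311.377ms @ 12 + 179.641ms (1/2)
14. 4491.018ms @ 25/2 + 179.641ms (1/2)
15. 4670.659ms @ 13 + 269.461ms (3/4)
16. 4940.12ms @ 55/4 + 89.82ms (1/4)
17. 5029.94ms @ 14 + 359.281ms (1)
18. 5389.222ms @ 15 + 359.281ms (1)

note 11 onset = 8b = 2874.251ms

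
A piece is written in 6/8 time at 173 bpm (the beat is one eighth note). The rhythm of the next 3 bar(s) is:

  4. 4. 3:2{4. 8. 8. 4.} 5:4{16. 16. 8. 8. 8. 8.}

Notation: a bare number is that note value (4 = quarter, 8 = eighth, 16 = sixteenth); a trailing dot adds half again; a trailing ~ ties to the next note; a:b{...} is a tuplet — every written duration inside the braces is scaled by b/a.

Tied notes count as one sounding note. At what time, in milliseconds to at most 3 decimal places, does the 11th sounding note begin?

1. 0.0ms @ 0 + 1040.462ms (3)
2. 1040.462ms @ 3 + 1040.462ms (3)
3. 2080.925ms @ 6 + 693.642ms (2)
4. 2774.566ms @ 8 + 346.821ms (1)
5. 3121.387ms @ 9 + 346.821ms (1)
6. 3468.208ms @ 10 + 693.642ms (2)
7. 4161.85ms @ 12 + 208.092ms (3/5)
8. 4369.942ms @ 63/5 + 208.092ms (3/5)
9. 4578.035ms @ 66/5 + 416.185ms (6/5)
10. 4994.22ms @ 72/5 + 416.185ms (6/5)
11. 5410.405ms @ 78/5 + 416.185ms (6/5)
12. 5826.59ms @ 84/5 + 416.185ms (6/5)

note 11 onset = 78/5b = 5410.405ms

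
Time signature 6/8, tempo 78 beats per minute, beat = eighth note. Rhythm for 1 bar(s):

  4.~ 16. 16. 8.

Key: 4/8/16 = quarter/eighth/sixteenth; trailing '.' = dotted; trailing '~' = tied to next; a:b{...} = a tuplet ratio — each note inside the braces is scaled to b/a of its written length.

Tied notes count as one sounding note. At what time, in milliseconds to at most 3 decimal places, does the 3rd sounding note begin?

note 3 onset = 9/2b = 3461.538ms

1. 0.0ms @ 0 + 2884.615ms (15/4)
2. 2884.615ms @ 15/4 + 576.923ms (3/4)
3. 3461.538ms @ 9/2 + 1153.846ms (3/2)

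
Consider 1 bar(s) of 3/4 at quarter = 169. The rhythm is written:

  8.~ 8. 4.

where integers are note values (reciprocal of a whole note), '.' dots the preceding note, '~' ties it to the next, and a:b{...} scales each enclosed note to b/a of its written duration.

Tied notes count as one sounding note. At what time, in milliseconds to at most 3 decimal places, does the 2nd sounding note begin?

1. 0.0ms @ 0 + 532.544ms (3/2)
2. 532.544ms @ 3/2 + 532.544ms (3/2)

note 2 onset = 3/2b = 532.544ms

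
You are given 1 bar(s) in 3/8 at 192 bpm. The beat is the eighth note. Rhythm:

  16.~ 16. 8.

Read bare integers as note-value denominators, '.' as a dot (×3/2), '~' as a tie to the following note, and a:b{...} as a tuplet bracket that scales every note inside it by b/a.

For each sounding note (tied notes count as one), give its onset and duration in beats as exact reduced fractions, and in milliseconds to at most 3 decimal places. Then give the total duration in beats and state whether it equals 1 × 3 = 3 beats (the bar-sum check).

1) 0.0ms=0b +468.75ms=3/2b
2) 468.75ms=3/2b +468.75ms=3/2b
Σ=3b of 3 (192bpm 3/8) — PASS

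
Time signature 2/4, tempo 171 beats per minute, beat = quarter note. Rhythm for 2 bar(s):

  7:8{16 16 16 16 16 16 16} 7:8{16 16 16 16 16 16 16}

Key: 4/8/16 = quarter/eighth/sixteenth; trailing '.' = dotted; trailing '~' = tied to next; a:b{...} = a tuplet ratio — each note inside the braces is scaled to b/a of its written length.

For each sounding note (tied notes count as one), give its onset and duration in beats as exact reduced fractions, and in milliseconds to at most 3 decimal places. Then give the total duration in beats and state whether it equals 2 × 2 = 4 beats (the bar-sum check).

1) 0.0ms=0b +100.251ms=2/7b
2) 100.251ms=2/7b +100.251ms=2/7b
3) 200.501ms=4/7b +100.251ms=2/7b
4) 300.752ms=6/7b +100.251ms=2/7b
5) 401.003ms=8/7b +100.251ms=2/7b
6) 501.253ms=10/7b +100.251ms=2/7b
7) 601.504ms=12/7b +100.251ms=2/7b
8) 701.754ms=2b +100.251ms=2/7b
9) 802.005ms=16/7b +100.251ms=2/7b
10) 902.256ms=18/7b +100.251ms=2/7b
11) 1002.506ms=20/7b +100.251ms=2/7b
12) 1102.757ms=22/7b +100.251ms=2/7b
13) 1203.008ms=24/7b +100.251ms=2/7b
14) 1303.258ms=26/7b +100.251ms=2/7b
Σ=4b of 4 (171bpm 2/4) — PASS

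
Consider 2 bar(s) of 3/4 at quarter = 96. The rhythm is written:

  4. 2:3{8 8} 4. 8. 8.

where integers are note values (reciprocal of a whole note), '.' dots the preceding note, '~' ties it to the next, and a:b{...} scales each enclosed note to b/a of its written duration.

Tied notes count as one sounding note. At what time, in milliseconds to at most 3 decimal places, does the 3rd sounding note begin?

note 3 onset = 9/4b = 1406.25ms

1. 0.0ms @ 0 + 937.5ms (3/2)
2. 937.5ms @ 3/2 + 468.75ms (3/4)
3. 1406.25ms @ 9/4 + 468.75ms (3/4)
4. 1875.0ms @ 3 + 937.5ms (3/2)
5. 2812.5ms @ 9/2 + 468.75ms (3/4)
6. 3281.25ms @ 21/4 + 468.75ms (3/4)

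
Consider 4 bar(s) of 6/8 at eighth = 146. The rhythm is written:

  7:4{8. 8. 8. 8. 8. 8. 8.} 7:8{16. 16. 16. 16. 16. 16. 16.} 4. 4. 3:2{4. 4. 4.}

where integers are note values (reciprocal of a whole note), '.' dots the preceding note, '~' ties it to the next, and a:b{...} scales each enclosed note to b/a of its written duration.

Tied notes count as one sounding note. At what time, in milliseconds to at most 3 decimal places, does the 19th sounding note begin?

note 19 onset = 22b = 9041.096ms

1. 0.0ms @ 0 + 352.25ms (6/7)
2. 352.25ms @ 6/7 + 352.25ms (6/7)
3. 704.501ms @ 12/7 + 352.25ms (6/7)
4. 1056.751ms @ 18/7 + 352.25ms (6/7)
5. 1409.002ms @ 24/7 + 352.25ms (6/7)
6. 1761.252ms @ 30/7 + 352.25ms (6/7)
7. 2113.503ms @ 36/7 + 352.25ms (6/7)
8. 2465.753ms @ 6 + 352.25ms (6/7)
9. 2818.004ms @ 48/7 + 352.25ms (6/7)
10. 3170.254ms @ 54/7 + 352.25ms (6/7)
11. 3522.505ms @ 60/7 + 352.25ms (6/7)
12. 3874.755ms @ 66/7 + 352.25ms (6/7)
13. 4227.006ms @ 72/7 + 352.25ms (6/7)
14. 4579.256ms @ 78/7 + 352.25ms (6/7)
15. 4931.507ms @ 12 + 1232.877ms (3)
16. 6164.384ms @ 15 + 1232.877ms (3)
17. 7397.26ms @ 18 + 821.918ms (2)
18. 8219.178ms @ 20 + 821.918ms (2)
19. 9041.096ms @ 22 + 821.918ms (2)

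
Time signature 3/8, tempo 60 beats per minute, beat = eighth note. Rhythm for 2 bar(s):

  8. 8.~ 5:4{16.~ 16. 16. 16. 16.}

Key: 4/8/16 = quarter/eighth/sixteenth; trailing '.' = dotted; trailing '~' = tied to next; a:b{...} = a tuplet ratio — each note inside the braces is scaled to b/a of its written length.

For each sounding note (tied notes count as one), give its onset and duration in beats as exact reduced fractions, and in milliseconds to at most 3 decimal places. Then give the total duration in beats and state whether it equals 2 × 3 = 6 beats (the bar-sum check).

1) 0.0ms=0b +1500.0ms=3/2b
2) 1500.0ms=3/2b +2700.0ms=27/10b
3) 4200.0ms=21/5b +600.0ms=3/5b
4) 4800.0ms=24/5b +600.0ms=3/5b
5) 5400.0ms=27/5b +600.0ms=3/5b
Σ=6b of 6 (60bpm 3/8) — PASS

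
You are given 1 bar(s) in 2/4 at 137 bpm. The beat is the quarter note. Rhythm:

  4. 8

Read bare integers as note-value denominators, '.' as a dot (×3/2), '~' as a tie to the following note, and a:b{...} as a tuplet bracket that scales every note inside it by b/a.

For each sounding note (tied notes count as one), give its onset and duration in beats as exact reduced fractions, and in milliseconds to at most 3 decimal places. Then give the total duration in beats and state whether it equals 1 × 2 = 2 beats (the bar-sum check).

1) 0.0ms=0b +656.934ms=3/2b
2) 656.934ms=3/2b +218.978ms=1/2b
Σ=2b of 2 (137bpm 2/4) — PASS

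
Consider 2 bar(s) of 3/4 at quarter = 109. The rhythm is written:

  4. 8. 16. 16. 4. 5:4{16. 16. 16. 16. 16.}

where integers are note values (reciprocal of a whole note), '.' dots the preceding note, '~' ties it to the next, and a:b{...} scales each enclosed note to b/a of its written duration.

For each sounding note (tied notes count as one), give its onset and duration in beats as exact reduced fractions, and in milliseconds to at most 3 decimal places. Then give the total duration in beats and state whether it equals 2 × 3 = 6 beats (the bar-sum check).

1) 0.0ms=0b +825.688ms=3/2b
2) 825.688ms=3/2b +412.844ms=3/4b
3) 1238.532ms=9/4b +206.422ms=3/8b
4) 1444.954ms=21/8b +206.422ms=3/8b
5) 1651.376ms=3b +825.688ms=3/2b
6) 2477.064ms=9/2b +165.138ms=3/10b
7) 2642.202ms=24/5b +165.138ms=3/10b
8) 2807.339ms=51/10b +165.138ms=3/10b
9) 2972.477ms=27/5b +165.138ms=3/10b
10) 3137.615ms=57/10b +165.138ms=3/10b
Σ=6b of 6 (109bpm 3/4) — PASS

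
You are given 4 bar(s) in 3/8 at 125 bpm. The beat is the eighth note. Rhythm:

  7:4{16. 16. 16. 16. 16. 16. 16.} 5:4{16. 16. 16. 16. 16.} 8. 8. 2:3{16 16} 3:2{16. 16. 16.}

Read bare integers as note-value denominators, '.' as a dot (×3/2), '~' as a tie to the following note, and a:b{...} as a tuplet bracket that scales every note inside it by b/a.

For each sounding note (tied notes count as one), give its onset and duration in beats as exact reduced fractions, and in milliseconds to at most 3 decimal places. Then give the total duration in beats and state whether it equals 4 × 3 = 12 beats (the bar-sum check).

1) 0.0ms=0b +205.714ms=3/7b
2) 205.714ms=3/7b +205.714ms=3/7b
3) 411.429ms=6/7b +205.714ms=3/7b
4) 617.143ms=9/7b +205.714ms=3/7b
5) 822.857ms=12/7b +205.714ms=3/7b
6) 1028.571ms=15/7b +205.714ms=3/7b
7) 1234.286ms=18/7b +205.714ms=3/7b
8) 1440.0ms=3b +288.0ms=3/5b
9) 1728.0ms=18/5b +288.0ms=3/5b
10) 2016.0ms=21/5b +288.0ms=3/5b
11) 2304.0ms=24/5b +288.0ms=3/5b
12) 2592.0ms=27/5b +288.0ms=3/5b
13) 2880.0ms=6b +720.0ms=3/2b
14) 3600.0ms=15/2b +720.0ms=3/2b
15) 4320.0ms=9b +360.0ms=3/4b
16) 4680.0ms=39/4b +360.0ms=3/4b
17) 5040.0ms=21/2b +240.0ms=1/2b
18) 5280.0ms=11b +240.0ms=1/2b
19) 5520.0ms=23/2b +240.0ms=1/2b
Σ=12b of 12 (125bpm 3/8) — PASS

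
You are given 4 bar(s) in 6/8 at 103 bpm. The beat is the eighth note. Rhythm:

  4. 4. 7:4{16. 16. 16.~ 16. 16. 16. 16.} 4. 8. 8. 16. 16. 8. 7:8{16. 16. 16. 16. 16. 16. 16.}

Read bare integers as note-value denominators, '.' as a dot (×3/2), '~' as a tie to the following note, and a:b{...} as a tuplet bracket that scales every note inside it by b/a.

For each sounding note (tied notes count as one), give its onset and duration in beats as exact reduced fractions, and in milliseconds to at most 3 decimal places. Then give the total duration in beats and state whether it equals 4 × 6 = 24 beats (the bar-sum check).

1) 0.0ms=0b +1747.573ms=3b
2) 1747.573ms=3b +1747.573ms=3b
3) 3495.146ms=6b +249.653ms=3/7b
4) 3744.799ms=45/7b +249.653ms=3/7b
5) 3994.452ms=48/7b +499.307ms=6/7b
6) 4493.759ms=54/7b +249.653ms=3/7b
7) 4743.412ms=57/7b +249.653ms=3/7b
8) 4993.065ms=60/7b +249.653ms=3/7b
9) 5242.718ms=9b +1747.573ms=3b
10) 6990.291ms=12b +873.786ms=3/2b
11) 7864.078ms=27/2b +873.786ms=3/2b
12) 8737.864ms=15b +436.893ms=3/4b
13) 9174.757ms=63/4b +436.893ms=3/4b
14) 9611.65ms=33/2b +873.786ms=3/2b
15) 10485.437ms=18b +499.307ms=6/7b
16) 10984.743ms=132/7b +499.307ms=6/7b
17) 11484.05ms=138/7b +499.307ms=6/7b
18) 11983.356ms=144/7b +499.307ms=6/7b
19) 12482.663ms=150/7b +499.307ms=6/7b
20) 12981.969ms=156/7b +499.307ms=6/7b
21) 13481.276ms=162/7b +499.307ms=6/7b
Σ=24b of 24 (103bpm 6/8) — PASS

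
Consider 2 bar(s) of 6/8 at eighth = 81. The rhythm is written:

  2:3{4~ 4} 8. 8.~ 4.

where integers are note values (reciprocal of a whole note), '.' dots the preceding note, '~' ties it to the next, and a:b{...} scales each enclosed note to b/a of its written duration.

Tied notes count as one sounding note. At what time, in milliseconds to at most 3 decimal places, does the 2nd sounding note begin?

1. 0.0ms @ 0 + 4444.444ms (6)
2. 4444.444ms @ 6 + 1111.111ms (3/2)
3. 5555.556ms @ 15/2 + 3333.333ms (9/2)

note 2 onset = 6b = 4444.444ms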